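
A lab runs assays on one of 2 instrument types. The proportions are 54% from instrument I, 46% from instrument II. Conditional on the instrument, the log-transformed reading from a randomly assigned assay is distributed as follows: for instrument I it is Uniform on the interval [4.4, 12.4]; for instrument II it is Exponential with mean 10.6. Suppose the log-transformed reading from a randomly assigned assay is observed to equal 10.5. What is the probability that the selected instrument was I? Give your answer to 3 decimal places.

Likelihoods f(10.5 | ·): I: 0.125; II: 0.0350346.
Posterior ∝ prior × likelihood. Numerator for I: 0.54·0.125 = 0.0675.
Normalizing constant: 0.54·0.125 + 0.46·0.0350346 = 0.0836159.
P(I | observation) = 0.0675 / 0.0836159 = 0.807263.

0.807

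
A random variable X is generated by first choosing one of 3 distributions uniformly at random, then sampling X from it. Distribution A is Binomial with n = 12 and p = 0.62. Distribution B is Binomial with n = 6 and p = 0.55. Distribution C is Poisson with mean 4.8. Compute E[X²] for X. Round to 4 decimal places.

For each component E[X²] = Var + (mean)², giving A: 58.1808; B: 12.375; C: 27.84.
Overall E[X²] = 0.333333·58.1808 + 0.333333·12.375 + 0.333333·27.84 = 32.7986.

32.7986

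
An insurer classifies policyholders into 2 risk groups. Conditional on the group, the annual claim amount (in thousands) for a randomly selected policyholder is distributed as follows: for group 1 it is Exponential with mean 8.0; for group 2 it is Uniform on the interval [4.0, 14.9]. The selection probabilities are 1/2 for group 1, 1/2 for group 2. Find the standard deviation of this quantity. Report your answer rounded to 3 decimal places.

Per component, 1: μ=8, E[X²]=128; 2: μ=9.45, E[X²]=99.2033.
E[X] = 0.5·8 + 0.5·9.45 = 8.725.
E[X²] = 0.5·128 + 0.5·99.2033 = 113.602.
Var(X) = E[X²] − (E[X])² = 113.602 − 76.1256 = 37.476.
SD(X) = √37.476 = 6.12177.

6.122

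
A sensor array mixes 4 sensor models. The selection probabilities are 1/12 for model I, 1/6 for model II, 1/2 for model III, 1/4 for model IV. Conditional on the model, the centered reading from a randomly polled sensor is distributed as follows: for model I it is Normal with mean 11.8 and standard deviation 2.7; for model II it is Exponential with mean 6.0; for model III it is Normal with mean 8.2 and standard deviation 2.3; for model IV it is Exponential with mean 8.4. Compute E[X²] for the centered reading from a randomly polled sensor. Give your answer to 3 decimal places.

95.756

For each component E[X²] = Var + (mean)², giving I: 146.53; II: 72; III: 72.53; IV: 141.12.
Overall E[X²] = 0.0833333·146.53 + 0.166667·72 + 0.5·72.53 + 0.25·141.12 = 95.7558.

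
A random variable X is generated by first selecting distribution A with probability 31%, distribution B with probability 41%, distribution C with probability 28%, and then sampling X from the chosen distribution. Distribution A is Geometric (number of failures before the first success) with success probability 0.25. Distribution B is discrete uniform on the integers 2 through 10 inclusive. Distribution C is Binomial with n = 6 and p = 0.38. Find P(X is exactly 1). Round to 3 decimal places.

Conditional on each component, P(X = 1): A: 0.1875; B: 0; C: 0.208878.
By total probability, P(X = 1) = 0.31·0.1875 + 0.41·0 + 0.28·0.208878 = 0.116611.

0.117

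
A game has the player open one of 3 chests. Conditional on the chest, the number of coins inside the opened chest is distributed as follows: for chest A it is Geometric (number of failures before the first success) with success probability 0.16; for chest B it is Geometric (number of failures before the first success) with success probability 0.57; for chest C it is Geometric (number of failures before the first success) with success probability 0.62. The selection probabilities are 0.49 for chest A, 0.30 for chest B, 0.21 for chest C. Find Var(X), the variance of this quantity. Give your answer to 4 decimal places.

21.8676

Per component, A: μ=5.25, E[X²]=60.375; B: μ=0.754386, E[X²]=1.89258; C: μ=0.612903, E[X²]=1.3642.
E[X] = 0.49·5.25 + 0.3·0.754386 + 0.21·0.612903 = 2.92753.
E[X²] = 0.49·60.375 + 0.3·1.89258 + 0.21·1.3642 = 30.438.
Var(X) = E[X²] − (E[X])² = 30.438 − 8.57041 = 21.8676.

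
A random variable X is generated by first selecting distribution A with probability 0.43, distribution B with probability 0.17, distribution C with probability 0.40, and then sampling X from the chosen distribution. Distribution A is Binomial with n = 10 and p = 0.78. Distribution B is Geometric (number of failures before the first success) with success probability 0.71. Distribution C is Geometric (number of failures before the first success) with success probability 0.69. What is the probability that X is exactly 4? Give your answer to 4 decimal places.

Conditional on each component, P(X = 4): A: 0.0088132; B: 0.0050217; C: 0.00637229.
By total probability, P(X = 4) = 0.43·0.0088132 + 0.17·0.0050217 + 0.4·0.00637229 = 0.00719228.

0.0072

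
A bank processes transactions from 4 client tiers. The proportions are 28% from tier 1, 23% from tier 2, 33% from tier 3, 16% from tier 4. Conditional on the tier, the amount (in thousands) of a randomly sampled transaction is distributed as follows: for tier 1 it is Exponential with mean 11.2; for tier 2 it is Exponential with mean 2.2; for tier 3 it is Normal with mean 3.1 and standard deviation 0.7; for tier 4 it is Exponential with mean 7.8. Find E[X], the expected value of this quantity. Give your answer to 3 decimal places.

Component means — 1: 11.2; 2: 2.2; 3: 3.1; 4: 7.8.
E[X] = 0.28·11.2 + 0.23·2.2 + 0.33·3.1 + 0.16·7.8 = 5.913.

5.913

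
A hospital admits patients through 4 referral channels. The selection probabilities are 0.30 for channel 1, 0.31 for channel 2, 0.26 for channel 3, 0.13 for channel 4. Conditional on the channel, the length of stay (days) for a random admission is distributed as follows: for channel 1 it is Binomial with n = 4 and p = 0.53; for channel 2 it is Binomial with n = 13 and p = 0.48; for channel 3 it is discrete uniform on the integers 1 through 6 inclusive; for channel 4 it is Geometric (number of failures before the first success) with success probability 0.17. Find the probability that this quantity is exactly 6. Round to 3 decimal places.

Conditional on each channel, P(X = 6): 1: 0; 2: 0.215769; 3: 0.166667; 4: 0.0555799.
By total probability, P(X = 6) = 0.3·0 + 0.31·0.215769 + 0.26·0.166667 + 0.13·0.0555799 = 0.117447.

0.117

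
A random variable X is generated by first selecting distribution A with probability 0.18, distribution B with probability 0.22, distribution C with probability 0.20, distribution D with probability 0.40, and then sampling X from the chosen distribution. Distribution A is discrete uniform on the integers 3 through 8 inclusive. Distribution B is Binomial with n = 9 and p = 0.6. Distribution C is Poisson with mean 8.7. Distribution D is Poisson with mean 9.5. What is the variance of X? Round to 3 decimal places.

10.071

Per component, A: μ=5.5, E[X²]=33.1667; B: μ=5.4, E[X²]=31.32; C: μ=8.7, E[X²]=84.39; D: μ=9.5, E[X²]=99.75.
E[X] = 0.18·5.5 + 0.22·5.4 + 0.2·8.7 + 0.4·9.5 = 7.718.
E[X²] = 0.18·33.1667 + 0.22·31.32 + 0.2·84.39 + 0.4·99.75 = 69.6384.
Var(X) = E[X²] − (E[X])² = 69.6384 − 59.5675 = 10.0709.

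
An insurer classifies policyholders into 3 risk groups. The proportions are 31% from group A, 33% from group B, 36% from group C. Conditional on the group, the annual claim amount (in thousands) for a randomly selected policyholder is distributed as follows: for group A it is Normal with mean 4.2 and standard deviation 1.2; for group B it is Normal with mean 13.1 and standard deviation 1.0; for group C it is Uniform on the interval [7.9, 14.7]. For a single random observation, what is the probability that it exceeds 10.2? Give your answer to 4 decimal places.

Conditional on each group, P(X > 10.2): A: 2.86652e-07; B: 0.998134; C: 0.661765.
By total probability, P(X > 10.2) = 0.31·2.86652e-07 + 0.33·0.998134 + 0.36·0.661765 = 0.56762.

0.5676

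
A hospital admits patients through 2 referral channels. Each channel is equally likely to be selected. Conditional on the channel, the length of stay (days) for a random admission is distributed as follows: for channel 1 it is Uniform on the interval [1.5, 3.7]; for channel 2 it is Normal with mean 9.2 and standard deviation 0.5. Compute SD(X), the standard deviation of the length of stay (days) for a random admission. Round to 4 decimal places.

3.3491

Per component, 1: μ=2.6, E[X²]=7.16333; 2: μ=9.2, E[X²]=84.89.
E[X] = 0.5·2.6 + 0.5·9.2 = 5.9.
E[X²] = 0.5·7.16333 + 0.5·84.89 = 46.0267.
Var(X) = E[X²] − (E[X])² = 46.0267 − 34.81 = 11.2167.
SD(X) = √11.2167 = 3.34913.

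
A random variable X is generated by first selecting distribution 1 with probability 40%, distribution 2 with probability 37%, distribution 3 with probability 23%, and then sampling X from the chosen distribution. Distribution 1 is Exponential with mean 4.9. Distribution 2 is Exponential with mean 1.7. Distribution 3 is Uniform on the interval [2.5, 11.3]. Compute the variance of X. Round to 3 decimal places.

16.342

Per component, 1: μ=4.9, E[X²]=48.02; 2: μ=1.7, E[X²]=5.78; 3: μ=6.9, E[X²]=54.0633.
E[X] = 0.4·4.9 + 0.37·1.7 + 0.23·6.9 = 4.176.
E[X²] = 0.4·48.02 + 0.37·5.78 + 0.23·54.0633 = 33.7812.
Var(X) = E[X²] − (E[X])² = 33.7812 − 17.439 = 16.3422.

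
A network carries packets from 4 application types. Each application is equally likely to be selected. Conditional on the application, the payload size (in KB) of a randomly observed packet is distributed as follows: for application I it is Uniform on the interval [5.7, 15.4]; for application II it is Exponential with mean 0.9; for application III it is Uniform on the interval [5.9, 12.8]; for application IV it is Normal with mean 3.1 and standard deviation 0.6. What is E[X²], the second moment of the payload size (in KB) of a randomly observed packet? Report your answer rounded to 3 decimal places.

For each component E[X²] = Var + (mean)², giving I: 119.143; II: 1.62; III: 91.39; IV: 9.97.
Overall E[X²] = 0.25·119.143 + 0.25·1.62 + 0.25·91.39 + 0.25·9.97 = 55.5308.

55.531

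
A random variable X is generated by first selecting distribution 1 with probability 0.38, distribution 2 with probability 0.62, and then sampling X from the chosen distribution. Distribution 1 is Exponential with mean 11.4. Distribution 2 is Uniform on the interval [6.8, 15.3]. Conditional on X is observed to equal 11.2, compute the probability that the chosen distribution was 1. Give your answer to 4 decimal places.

Likelihoods f(11.2 | ·): 1: 0.0328413; 2: 0.117647.
Posterior ∝ prior × likelihood. Numerator for 1: 0.38·0.0328413 = 0.0124797.
Normalizing constant: 0.38·0.0328413 + 0.62·0.117647 = 0.0854209.
P(1 | observation) = 0.0124797 / 0.0854209 = 0.146096.

0.1461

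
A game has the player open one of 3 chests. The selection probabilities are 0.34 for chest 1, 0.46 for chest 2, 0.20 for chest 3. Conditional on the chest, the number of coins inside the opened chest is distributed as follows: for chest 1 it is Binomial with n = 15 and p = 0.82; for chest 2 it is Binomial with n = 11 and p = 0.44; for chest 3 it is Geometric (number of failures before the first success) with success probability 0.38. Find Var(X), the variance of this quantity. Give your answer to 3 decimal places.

20.249

Per component, 1: μ=12.3, E[X²]=153.504; 2: μ=4.84, E[X²]=26.136; 3: μ=1.63158, E[X²]=6.95568.
E[X] = 0.34·12.3 + 0.46·4.84 + 0.2·1.63158 = 6.73472.
E[X²] = 0.34·153.504 + 0.46·26.136 + 0.2·6.95568 = 65.6051.
Var(X) = E[X²] − (E[X])² = 65.6051 − 45.3564 = 20.2487.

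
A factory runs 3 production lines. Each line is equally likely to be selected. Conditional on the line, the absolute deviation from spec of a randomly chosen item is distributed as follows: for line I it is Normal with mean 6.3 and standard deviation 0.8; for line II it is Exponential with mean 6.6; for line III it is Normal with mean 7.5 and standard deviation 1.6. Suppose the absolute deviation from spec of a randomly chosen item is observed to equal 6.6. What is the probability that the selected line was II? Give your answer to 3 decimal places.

Likelihoods f(6.6 | ·): I: 0.464819; II: 0.0557393; III: 0.212855.
Posterior ∝ prior × likelihood. Numerator for II: 0.333333·0.0557393 = 0.0185798.
Normalizing constant: 0.333333·0.464819 + 0.333333·0.0557393 + 0.333333·0.212855 = 0.244471.
P(II | observation) = 0.0185798 / 0.244471 = 0.0759999.

0.076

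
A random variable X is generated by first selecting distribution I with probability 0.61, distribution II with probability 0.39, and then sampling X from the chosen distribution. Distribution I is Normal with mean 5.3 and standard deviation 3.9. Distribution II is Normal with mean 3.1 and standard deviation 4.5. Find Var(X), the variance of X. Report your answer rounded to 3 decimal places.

Per component, I: μ=5.3, E[X²]=43.3; II: μ=3.1, E[X²]=29.86.
E[X] = 0.61·5.3 + 0.39·3.1 = 4.442.
E[X²] = 0.61·43.3 + 0.39·29.86 = 38.0584.
Var(X) = E[X²] − (E[X])² = 38.0584 − 19.7314 = 18.327.

18.327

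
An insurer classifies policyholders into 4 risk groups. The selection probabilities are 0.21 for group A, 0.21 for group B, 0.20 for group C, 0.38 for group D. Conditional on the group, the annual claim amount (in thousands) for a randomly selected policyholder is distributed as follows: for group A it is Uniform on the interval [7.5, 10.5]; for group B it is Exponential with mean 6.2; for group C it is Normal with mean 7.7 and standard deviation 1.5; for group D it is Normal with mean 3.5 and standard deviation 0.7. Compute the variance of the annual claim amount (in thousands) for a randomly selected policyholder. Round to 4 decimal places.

13.7137

Per component, A: μ=9, E[X²]=81.75; B: μ=6.2, E[X²]=76.88; C: μ=7.7, E[X²]=61.54; D: μ=3.5, E[X²]=12.74.
E[X] = 0.21·9 + 0.21·6.2 + 0.2·7.7 + 0.38·3.5 = 6.062.
E[X²] = 0.21·81.75 + 0.21·76.88 + 0.2·61.54 + 0.38·12.74 = 50.4615.
Var(X) = E[X²] − (E[X])² = 50.4615 − 36.7478 = 13.7137.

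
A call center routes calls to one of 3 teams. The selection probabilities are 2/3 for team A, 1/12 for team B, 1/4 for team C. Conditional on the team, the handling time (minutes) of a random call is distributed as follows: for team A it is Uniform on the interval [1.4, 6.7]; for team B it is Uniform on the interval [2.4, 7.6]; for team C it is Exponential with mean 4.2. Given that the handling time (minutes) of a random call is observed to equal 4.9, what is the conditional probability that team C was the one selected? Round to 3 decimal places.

Likelihoods f(4.9 | ·): A: 0.188679; B: 0.192308; C: 0.0741436.
Posterior ∝ prior × likelihood. Numerator for C: 0.25·0.0741436 = 0.0185359.
Normalizing constant: 0.666667·0.188679 + 0.0833333·0.192308 + 0.25·0.0741436 = 0.160348.
P(C | observation) = 0.0185359 / 0.160348 = 0.115598.

0.116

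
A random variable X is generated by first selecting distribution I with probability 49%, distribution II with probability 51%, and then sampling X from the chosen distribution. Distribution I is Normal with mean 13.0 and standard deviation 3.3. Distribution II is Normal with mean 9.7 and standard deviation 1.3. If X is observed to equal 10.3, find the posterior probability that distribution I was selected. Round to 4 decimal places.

0.2315

Likelihoods f(10.3 | ·): I: 0.0865034; II: 0.275874.
Posterior ∝ prior × likelihood. Numerator for I: 0.49·0.0865034 = 0.0423867.
Normalizing constant: 0.49·0.0865034 + 0.51·0.275874 = 0.183082.
P(I | observation) = 0.0423867 / 0.183082 = 0.231517.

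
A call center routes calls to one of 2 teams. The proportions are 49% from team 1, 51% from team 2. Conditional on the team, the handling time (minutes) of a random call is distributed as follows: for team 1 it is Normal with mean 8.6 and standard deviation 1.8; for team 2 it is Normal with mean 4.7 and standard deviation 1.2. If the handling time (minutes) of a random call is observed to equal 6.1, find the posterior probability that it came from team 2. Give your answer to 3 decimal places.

0.675

Likelihoods f(6.1 | ·): 1: 0.0844808; 2: 0.168332.
Posterior ∝ prior × likelihood. Numerator for 2: 0.51·0.168332 = 0.0858494.
Normalizing constant: 0.49·0.0844808 + 0.51·0.168332 = 0.127245.
P(2 | observation) = 0.0858494 / 0.127245 = 0.674678.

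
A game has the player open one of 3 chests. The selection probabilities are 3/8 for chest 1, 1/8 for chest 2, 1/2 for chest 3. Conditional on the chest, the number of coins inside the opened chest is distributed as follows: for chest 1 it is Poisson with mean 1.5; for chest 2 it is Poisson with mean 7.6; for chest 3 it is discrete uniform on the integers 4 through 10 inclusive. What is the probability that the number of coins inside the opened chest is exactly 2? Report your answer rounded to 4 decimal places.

0.0959

Conditional on each chest, P(X = 2): 1: 0.251021; 2: 0.014453; 3: 0.
By total probability, P(X = 2) = 0.375·0.251021 + 0.125·0.014453 + 0.5·0 = 0.0959397.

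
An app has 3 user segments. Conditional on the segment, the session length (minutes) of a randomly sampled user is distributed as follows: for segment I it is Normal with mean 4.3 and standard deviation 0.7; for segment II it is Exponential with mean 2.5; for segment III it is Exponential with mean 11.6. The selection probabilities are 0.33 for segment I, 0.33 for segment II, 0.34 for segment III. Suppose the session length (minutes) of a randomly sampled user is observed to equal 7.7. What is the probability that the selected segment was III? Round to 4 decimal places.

Likelihoods f(7.7 | ·): I: 4.29447e-06; II: 0.0183837; III: 0.0443875.
Posterior ∝ prior × likelihood. Numerator for III: 0.34·0.0443875 = 0.0150917.
Normalizing constant: 0.33·4.29447e-06 + 0.33·0.0183837 + 0.34·0.0443875 = 0.0211598.
P(III | observation) = 0.0150917 / 0.0211598 = 0.713228.

0.7132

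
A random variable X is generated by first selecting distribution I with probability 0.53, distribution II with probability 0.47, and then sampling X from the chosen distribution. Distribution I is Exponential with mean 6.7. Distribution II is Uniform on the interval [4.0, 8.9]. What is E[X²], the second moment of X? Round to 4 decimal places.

68.0770

For each component E[X²] = Var + (mean)², giving I: 89.78; II: 43.6033.
Overall E[X²] = 0.53·89.78 + 0.47·43.6033 = 68.077.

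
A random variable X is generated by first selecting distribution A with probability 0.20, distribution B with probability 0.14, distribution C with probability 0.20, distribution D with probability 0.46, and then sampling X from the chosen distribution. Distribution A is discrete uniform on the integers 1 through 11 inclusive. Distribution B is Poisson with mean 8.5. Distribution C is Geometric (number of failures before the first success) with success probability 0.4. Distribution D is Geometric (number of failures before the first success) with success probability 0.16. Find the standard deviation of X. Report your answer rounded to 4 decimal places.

Per component, A: μ=6, E[X²]=46; B: μ=8.5, E[X²]=80.75; C: μ=1.5, E[X²]=6; D: μ=5.25, E[X²]=60.375.
E[X] = 0.2·6 + 0.14·8.5 + 0.2·1.5 + 0.46·5.25 = 5.105.
E[X²] = 0.2·46 + 0.14·80.75 + 0.2·6 + 0.46·60.375 = 49.4775.
Var(X) = E[X²] − (E[X])² = 49.4775 − 26.061 = 23.4165.
SD(X) = √23.4165 = 4.83906.

4.8391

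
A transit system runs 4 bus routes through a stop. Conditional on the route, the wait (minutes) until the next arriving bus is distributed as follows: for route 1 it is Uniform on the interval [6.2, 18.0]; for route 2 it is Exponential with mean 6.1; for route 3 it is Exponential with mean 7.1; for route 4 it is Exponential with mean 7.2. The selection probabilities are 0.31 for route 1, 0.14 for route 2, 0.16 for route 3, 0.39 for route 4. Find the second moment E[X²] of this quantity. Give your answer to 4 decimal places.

For each component E[X²] = Var + (mean)², giving 1: 158.013; 2: 74.42; 3: 100.82; 4: 103.68.
Overall E[X²] = 0.31·158.013 + 0.14·74.42 + 0.16·100.82 + 0.39·103.68 = 115.969.

115.9693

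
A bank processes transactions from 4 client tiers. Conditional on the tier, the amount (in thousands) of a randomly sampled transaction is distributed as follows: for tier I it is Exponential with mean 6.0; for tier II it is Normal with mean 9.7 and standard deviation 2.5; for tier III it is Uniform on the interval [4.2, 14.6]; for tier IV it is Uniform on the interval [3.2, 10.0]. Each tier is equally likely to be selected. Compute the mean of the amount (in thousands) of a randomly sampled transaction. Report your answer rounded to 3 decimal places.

7.925

Component means — I: 6; II: 9.7; III: 9.4; IV: 6.6.
E[X] = 0.25·6 + 0.25·9.7 + 0.25·9.4 + 0.25·6.6 = 7.925.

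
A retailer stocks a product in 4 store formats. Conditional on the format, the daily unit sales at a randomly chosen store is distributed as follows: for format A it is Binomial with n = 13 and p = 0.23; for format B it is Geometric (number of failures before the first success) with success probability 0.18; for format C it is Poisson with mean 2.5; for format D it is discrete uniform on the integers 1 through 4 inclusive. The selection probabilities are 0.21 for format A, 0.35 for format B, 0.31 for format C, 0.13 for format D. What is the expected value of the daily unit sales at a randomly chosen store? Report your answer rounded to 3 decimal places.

Component means — A: 2.99; B: 4.55556; C: 2.5; D: 2.5.
E[X] = 0.21·2.99 + 0.35·4.55556 + 0.31·2.5 + 0.13·2.5 = 3.32234.

3.322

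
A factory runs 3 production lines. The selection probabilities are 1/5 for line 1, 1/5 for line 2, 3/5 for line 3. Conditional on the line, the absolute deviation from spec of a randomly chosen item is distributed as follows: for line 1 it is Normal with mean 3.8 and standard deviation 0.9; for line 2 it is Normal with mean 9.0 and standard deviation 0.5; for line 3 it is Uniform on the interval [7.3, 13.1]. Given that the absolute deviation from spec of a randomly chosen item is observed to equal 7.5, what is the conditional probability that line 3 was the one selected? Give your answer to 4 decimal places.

Likelihoods f(7.5 | ·): 1: 9.4757e-05; 2: 0.0088637; 3: 0.172414.
Posterior ∝ prior × likelihood. Numerator for 3: 0.6·0.172414 = 0.103448.
Normalizing constant: 0.2·9.4757e-05 + 0.2·0.0088637 + 0.6·0.172414 = 0.10524.
P(3 | observation) = 0.103448 / 0.10524 = 0.982975.

0.9830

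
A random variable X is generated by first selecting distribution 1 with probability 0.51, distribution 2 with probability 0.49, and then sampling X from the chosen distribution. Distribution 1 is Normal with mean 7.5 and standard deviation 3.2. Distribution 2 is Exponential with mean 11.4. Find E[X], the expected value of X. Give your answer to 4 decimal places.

Component means — 1: 7.5; 2: 11.4.
E[X] = 0.51·7.5 + 0.49·11.4 = 9.411.

9.4110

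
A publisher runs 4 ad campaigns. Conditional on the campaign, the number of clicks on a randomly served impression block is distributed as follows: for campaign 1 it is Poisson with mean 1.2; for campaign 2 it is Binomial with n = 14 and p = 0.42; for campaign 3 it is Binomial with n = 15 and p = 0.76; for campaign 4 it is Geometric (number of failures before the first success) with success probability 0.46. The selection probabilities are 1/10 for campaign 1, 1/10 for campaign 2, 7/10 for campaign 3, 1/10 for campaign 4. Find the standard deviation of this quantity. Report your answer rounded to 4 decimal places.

Per component, 1: μ=1.2, E[X²]=2.64; 2: μ=5.88, E[X²]=37.9848; 3: μ=11.4, E[X²]=132.696; 4: μ=1.17391, E[X²]=3.93006.
E[X] = 0.1·1.2 + 0.1·5.88 + 0.7·11.4 + 0.1·1.17391 = 8.80539.
E[X²] = 0.1·2.64 + 0.1·37.9848 + 0.7·132.696 + 0.1·3.93006 = 97.3427.
Var(X) = E[X²] − (E[X])² = 97.3427 − 77.5349 = 19.8078.
SD(X) = √19.8078 = 4.45059.

4.4506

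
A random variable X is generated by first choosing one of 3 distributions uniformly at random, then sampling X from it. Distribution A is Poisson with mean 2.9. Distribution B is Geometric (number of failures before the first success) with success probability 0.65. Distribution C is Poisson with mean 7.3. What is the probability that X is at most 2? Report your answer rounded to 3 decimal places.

0.476

Conditional on each component, P(X ≤ 2): A: 0.445963; B: 0.957125; C: 0.0236067.
By total probability, P(X ≤ 2) = 0.333333·0.445963 + 0.333333·0.957125 + 0.333333·0.0236067 = 0.475565.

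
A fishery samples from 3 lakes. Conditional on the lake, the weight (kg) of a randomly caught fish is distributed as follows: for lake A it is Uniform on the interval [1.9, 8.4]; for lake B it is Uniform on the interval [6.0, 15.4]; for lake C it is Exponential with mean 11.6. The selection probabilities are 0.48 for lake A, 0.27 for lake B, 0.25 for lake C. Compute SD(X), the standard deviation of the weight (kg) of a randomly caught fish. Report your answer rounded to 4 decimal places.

Per component, A: μ=5.15, E[X²]=30.0433; B: μ=10.7, E[X²]=121.853; C: μ=11.6, E[X²]=269.12.
E[X] = 0.48·5.15 + 0.27·10.7 + 0.25·11.6 = 8.261.
E[X²] = 0.48·30.0433 + 0.27·121.853 + 0.25·269.12 = 114.601.
Var(X) = E[X²] − (E[X])² = 114.601 − 68.2441 = 46.3571.
SD(X) = √46.3571 = 6.8086.

6.8086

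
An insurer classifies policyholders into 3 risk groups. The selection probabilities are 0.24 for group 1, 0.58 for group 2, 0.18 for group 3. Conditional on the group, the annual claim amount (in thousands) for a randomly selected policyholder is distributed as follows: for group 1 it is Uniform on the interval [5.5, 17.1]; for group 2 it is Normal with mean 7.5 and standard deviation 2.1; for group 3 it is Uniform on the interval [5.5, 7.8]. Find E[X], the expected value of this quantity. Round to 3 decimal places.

Component means — 1: 11.3; 2: 7.5; 3: 6.65.
E[X] = 0.24·11.3 + 0.58·7.5 + 0.18·6.65 = 8.259.

8.259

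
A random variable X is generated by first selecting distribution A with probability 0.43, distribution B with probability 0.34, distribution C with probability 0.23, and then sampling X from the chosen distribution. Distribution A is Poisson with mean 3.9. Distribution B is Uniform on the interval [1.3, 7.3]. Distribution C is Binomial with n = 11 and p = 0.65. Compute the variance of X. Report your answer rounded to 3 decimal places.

Per component, A: μ=3.9, E[X²]=19.11; B: μ=4.3, E[X²]=21.49; C: μ=7.15, E[X²]=53.625.
E[X] = 0.43·3.9 + 0.34·4.3 + 0.23·7.15 = 4.7835.
E[X²] = 0.43·19.11 + 0.34·21.49 + 0.23·53.625 = 27.8576.
Var(X) = E[X²] − (E[X])² = 27.8576 − 22.8819 = 4.97578.

4.976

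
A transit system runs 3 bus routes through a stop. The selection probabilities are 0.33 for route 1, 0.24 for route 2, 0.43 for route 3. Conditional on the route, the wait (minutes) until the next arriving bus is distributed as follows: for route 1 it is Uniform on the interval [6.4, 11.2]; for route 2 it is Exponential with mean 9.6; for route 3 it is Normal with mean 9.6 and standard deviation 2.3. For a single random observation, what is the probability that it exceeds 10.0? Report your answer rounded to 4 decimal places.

Conditional on each route, P(X > 10.0): 1: 0.25; 2: 0.352866; 3: 0.430967.
By total probability, P(X > 10.0) = 0.33·0.25 + 0.24·0.352866 + 0.43·0.430967 = 0.352504.

0.3525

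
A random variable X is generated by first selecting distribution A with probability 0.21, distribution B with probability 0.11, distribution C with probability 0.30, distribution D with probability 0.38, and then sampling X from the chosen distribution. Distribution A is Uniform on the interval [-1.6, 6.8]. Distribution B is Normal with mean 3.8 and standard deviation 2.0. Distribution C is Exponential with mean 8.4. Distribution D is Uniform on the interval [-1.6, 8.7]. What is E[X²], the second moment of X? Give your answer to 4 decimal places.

For each component E[X²] = Var + (mean)², giving A: 12.64; B: 18.44; C: 141.12; D: 21.4433.
Overall E[X²] = 0.21·12.64 + 0.11·18.44 + 0.3·141.12 + 0.38·21.4433 = 55.1673.

55.1673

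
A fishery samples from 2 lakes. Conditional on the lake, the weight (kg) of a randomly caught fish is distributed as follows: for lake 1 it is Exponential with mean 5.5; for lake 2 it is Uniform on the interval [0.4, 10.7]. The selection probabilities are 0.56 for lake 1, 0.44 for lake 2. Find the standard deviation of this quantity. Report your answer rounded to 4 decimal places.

Per component, 1: μ=5.5, E[X²]=60.5; 2: μ=5.55, E[X²]=39.6433.
E[X] = 0.56·5.5 + 0.44·5.55 = 5.522.
E[X²] = 0.56·60.5 + 0.44·39.6433 = 51.3231.
Var(X) = E[X²] − (E[X])² = 51.3231 − 30.4925 = 20.8306.
SD(X) = √20.8306 = 4.56405.

4.5641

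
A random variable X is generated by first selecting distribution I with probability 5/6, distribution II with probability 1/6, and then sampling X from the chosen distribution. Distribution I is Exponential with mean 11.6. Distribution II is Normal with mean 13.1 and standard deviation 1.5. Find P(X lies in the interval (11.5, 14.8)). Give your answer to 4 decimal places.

0.1980

Conditional on each component, P(11.5 < X < 14.8): I: 0.0918743; II: 0.728402.
By total probability, P(11.5 < X < 14.8) = 0.833333·0.0918743 + 0.166667·0.728402 = 0.197962.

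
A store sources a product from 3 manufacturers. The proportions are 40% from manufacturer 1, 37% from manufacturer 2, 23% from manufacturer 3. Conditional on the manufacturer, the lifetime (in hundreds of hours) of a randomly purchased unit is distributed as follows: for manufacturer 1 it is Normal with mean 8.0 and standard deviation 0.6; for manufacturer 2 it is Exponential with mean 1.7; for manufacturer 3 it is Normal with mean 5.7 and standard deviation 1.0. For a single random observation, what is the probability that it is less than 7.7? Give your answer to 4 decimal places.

Conditional on each manufacturer, P(X < 7.7): 1: 0.308538; 2: 0.989213; 3: 0.97725.
By total probability, P(X < 7.7) = 0.4·0.308538 + 0.37·0.989213 + 0.23·0.97725 = 0.714191.

0.7142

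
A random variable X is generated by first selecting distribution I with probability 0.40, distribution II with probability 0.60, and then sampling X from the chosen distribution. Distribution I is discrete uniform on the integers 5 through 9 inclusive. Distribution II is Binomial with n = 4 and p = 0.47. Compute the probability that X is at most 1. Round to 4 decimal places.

Conditional on each component, P(X ≤ 1): I: 0; II: 0.358794.
By total probability, P(X ≤ 1) = 0.4·0 + 0.6·0.358794 = 0.215276.

0.2153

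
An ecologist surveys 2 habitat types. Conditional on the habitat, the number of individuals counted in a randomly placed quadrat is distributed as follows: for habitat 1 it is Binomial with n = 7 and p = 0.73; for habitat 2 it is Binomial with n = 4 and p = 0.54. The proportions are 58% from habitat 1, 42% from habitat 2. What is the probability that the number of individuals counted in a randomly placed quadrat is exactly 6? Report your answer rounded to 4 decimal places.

Conditional on each habitat, P(X = 6): 1: 0.286022; 2: 0.
By total probability, P(X = 6) = 0.58·0.286022 + 0.42·0 = 0.165893.

0.1659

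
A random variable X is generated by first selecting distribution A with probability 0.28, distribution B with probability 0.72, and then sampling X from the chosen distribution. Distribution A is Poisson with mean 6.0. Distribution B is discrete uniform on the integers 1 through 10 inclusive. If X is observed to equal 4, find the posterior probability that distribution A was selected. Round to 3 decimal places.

Likelihoods P(X=4 | ·): A: 0.133853; B: 0.1.
Posterior ∝ prior × likelihood. Numerator for A: 0.28·0.133853 = 0.0374787.
Normalizing constant: 0.28·0.133853 + 0.72·0.1 = 0.109479.
P(A | observation) = 0.0374787 / 0.109479 = 0.342338.

0.342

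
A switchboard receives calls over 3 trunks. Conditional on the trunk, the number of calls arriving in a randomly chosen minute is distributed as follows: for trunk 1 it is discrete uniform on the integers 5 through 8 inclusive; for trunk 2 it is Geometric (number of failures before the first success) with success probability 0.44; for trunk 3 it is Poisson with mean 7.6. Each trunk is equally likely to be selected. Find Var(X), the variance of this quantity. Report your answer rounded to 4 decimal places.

11.5329

Per component, 1: μ=6.5, E[X²]=43.5; 2: μ=1.27273, E[X²]=4.5124; 3: μ=7.6, E[X²]=65.36.
E[X] = 0.333333·6.5 + 0.333333·1.27273 + 0.333333·7.6 = 5.12424.
E[X²] = 0.333333·43.5 + 0.333333·4.5124 + 0.333333·65.36 = 37.7908.
Var(X) = E[X²] − (E[X])² = 37.7908 − 26.2579 = 11.5329.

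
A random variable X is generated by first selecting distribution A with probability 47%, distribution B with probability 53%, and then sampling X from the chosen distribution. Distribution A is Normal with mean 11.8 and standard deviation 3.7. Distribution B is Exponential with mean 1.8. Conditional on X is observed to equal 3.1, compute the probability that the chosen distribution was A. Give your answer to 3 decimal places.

Likelihoods f(3.1 | ·): A: 0.00679412; B: 0.0992604.
Posterior ∝ prior × likelihood. Numerator for A: 0.47·0.00679412 = 0.00319324.
Normalizing constant: 0.47·0.00679412 + 0.53·0.0992604 = 0.0558012.
P(A | observation) = 0.00319324 / 0.0558012 = 0.0572252.

0.057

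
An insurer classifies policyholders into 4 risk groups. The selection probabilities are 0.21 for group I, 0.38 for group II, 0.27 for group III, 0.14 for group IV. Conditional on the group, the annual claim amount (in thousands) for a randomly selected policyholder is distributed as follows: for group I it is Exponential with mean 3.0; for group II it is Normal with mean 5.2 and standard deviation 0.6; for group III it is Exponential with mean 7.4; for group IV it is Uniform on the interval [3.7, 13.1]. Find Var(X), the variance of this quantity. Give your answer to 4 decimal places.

Per component, I: μ=3, E[X²]=18; II: μ=5.2, E[X²]=27.4; III: μ=7.4, E[X²]=109.52; IV: μ=8.4, E[X²]=77.9233.
E[X] = 0.21·3 + 0.38·5.2 + 0.27·7.4 + 0.14·8.4 = 5.78.
E[X²] = 0.21·18 + 0.38·27.4 + 0.27·109.52 + 0.14·77.9233 = 54.6717.
Var(X) = E[X²] − (E[X])² = 54.6717 − 33.4084 = 21.2633.

21.2633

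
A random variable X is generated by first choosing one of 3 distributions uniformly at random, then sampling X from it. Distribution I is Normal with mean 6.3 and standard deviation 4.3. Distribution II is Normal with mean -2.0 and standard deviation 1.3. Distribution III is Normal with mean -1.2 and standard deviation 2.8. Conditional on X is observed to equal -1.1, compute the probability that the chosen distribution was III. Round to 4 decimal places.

0.3516

Likelihoods f(-1.1 | ·): I: 0.0211027; II: 0.241485; III: 0.142389.
Posterior ∝ prior × likelihood. Numerator for III: 0.333333·0.142389 = 0.0474628.
Normalizing constant: 0.333333·0.0211027 + 0.333333·0.241485 + 0.333333·0.142389 = 0.134992.
P(III | observation) = 0.0474628 / 0.134992 = 0.351597.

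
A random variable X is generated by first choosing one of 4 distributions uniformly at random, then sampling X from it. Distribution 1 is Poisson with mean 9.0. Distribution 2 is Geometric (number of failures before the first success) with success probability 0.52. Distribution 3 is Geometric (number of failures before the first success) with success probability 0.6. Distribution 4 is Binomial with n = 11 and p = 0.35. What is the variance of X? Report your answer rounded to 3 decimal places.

Per component, 1: μ=9, E[X²]=90; 2: μ=0.923077, E[X²]=2.62722; 3: μ=0.666667, E[X²]=1.55556; 4: μ=3.85, E[X²]=17.325.
E[X] = 0.25·9 + 0.25·0.923077 + 0.25·0.666667 + 0.25·3.85 = 3.60994.
E[X²] = 0.25·90 + 0.25·2.62722 + 0.25·1.55556 + 0.25·17.325 = 27.8769.
Var(X) = E[X²] − (E[X])² = 27.8769 − 13.0316 = 14.8453.

14.845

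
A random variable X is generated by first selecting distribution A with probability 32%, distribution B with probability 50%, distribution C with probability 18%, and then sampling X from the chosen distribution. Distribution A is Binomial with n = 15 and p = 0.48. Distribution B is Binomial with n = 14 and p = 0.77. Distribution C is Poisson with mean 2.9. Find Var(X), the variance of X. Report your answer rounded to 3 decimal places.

11.664

Per component, A: μ=7.2, E[X²]=55.584; B: μ=10.78, E[X²]=118.688; C: μ=2.9, E[X²]=11.31.
E[X] = 0.32·7.2 + 0.5·10.78 + 0.18·2.9 = 8.216.
E[X²] = 0.32·55.584 + 0.5·118.688 + 0.18·11.31 = 79.1666.
Var(X) = E[X²] − (E[X])² = 79.1666 − 67.5027 = 11.6639.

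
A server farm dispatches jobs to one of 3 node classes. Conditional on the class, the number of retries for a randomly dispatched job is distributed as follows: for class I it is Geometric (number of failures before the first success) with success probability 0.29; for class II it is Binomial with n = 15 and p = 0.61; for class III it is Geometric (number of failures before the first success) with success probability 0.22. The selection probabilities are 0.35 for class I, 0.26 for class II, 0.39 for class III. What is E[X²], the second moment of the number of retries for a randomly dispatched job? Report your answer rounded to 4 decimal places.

For each component E[X²] = Var + (mean)², giving I: 14.4364; II: 87.291; III: 28.686.
Overall E[X²] = 0.35·14.4364 + 0.26·87.291 + 0.39·28.686 = 38.9359.

38.9359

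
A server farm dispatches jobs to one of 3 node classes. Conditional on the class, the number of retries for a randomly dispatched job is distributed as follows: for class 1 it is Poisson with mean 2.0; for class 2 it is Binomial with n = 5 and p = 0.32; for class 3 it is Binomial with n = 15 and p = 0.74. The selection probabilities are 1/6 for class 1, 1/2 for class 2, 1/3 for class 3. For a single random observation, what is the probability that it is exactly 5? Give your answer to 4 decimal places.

Conditional on each class, P(X = 5): 1: 0.0360894; 2: 0.00335544; 3: 0.000940692.
By total probability, P(X = 5) = 0.166667·0.0360894 + 0.5·0.00335544 + 0.333333·0.000940692 = 0.00800619.

0.0080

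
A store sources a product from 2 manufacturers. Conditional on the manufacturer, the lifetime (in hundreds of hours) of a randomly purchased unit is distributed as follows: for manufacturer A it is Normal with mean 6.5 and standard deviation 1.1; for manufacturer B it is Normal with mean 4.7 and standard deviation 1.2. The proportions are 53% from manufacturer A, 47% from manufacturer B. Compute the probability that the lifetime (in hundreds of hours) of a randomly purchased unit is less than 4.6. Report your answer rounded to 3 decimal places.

Conditional on each manufacturer, P(X < 4.6): A: 0.0420593; B: 0.466793.
By total probability, P(X < 4.6) = 0.53·0.0420593 + 0.47·0.466793 = 0.241684.

0.242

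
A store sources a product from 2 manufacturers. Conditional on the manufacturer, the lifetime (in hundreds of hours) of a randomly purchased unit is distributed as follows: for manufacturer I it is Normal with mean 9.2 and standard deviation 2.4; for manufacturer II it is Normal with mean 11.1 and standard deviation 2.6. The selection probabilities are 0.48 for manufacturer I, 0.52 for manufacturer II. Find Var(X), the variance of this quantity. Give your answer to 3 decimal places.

7.181

Per component, I: μ=9.2, E[X²]=90.4; II: μ=11.1, E[X²]=129.97.
E[X] = 0.48·9.2 + 0.52·11.1 = 10.188.
E[X²] = 0.48·90.4 + 0.52·129.97 = 110.976.
Var(X) = E[X²] − (E[X])² = 110.976 − 103.795 = 7.18106.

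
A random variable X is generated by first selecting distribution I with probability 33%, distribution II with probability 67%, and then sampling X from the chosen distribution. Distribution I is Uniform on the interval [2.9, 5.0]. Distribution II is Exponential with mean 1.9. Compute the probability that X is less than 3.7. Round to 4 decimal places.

Conditional on each component, P(X < 3.7): I: 0.380952; II: 0.857351.
By total probability, P(X < 3.7) = 0.33·0.380952 + 0.67·0.857351 = 0.700139.

0.7001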